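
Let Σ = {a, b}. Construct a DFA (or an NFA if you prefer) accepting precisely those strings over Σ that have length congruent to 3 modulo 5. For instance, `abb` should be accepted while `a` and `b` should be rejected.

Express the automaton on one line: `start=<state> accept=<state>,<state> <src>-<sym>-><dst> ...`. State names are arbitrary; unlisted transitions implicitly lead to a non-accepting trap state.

Only the length mod 5 matters, so use a 5-cycle: from any state, every input symbol moves to the next state, wrapping S4 back to S0. Mark S3 accepting.
5 states suffice.
        a   b  
>  S0   S1  S1 
   S1   S2  S2 
   S2   S3  S3 
 * S3   S4  S4 
   S4   S0  S0 
(> = start, * = accepting)

start=S0 accept=S3 S0-a->S1 S0-b->S1 S1-a->S2 S1-b->S2 S2-a->S3 S2-b->S3 S3-a->S4 S3-b->S4 S4-a->S0 S4-b->S0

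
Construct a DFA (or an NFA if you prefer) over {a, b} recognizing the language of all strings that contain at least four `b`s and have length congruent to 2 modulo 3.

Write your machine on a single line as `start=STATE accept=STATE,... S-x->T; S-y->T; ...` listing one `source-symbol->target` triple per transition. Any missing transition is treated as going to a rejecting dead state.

Handle the two conditions separately and then intersect. The first has 6 states tracking the count of `b`s, saturating at 5; the second has 3 states tracking the input length modulo 3. A product state is a pair (one from each), accepting exactly when both do.
With 18 states:
          a    b  
>  s0     s1   s2 
   s1     s3   s4 
   s2     s4   s5 
   s3     s0   s6 
   s4     s6   s7 
   s5     s7   s8 
   s6     s2   s9 
   s7     s9  s10 
   s8    s10  s11 
   s9     s5  s12 
   s10   s12  s13 
   s11   s13  s14 
   s12    s8  s15 
 * s13   s15  s16 
 * s14   s16  s16 
   s15   s11  s17 
   s16   s17  s17 
   s17   s14  s14 
(> = start, * = accepting)

start=s0; accept=s13,s14; s0-a->s1; s0-b->s2; s1-a->s3; s1-b->s4; s2-a->s4; s2-b->s5; s3-a->s0; s3-b->s6; s4-a->s6; s4-b->s7; s5-a->s7; s5-b->s8; s6-a->s2; s6-b->s9; s7-a->s9; s7-b->s10; s8-a->s10; s8-b->s11; s9-a->s5; s9-b->s12; s10-a->s12; s10-b->s13; s11-a->s13; s11-b->s14; s12-a->s8; s12-b->s15; s13-a->s15; s13-b->s16; s14-a->s16; s14-b->s16; s15-a->s11; s15-b->s17; s16-a->s17; s16-b->s17; s17-a->s14; s17-b->s14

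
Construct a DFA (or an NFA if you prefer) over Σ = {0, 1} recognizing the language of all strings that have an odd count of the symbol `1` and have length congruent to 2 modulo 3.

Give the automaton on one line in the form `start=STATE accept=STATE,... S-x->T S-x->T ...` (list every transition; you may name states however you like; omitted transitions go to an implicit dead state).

Run two small machines in parallel and take their product. One (2 states) tracks the count of `1`s modulo 2; the other (3 states) tracks the input length modulo 3. Each combined state is a pair, one component from each; accept when both components accept.
A 6-state machine:
        0   1  
>  s0   s1  s2 
   s1   s3  s4 
   s2   s4  s3 
   s3   s0  s5 
 * s4   s5  s0 
   s5   s2  s1 
(> = start, * = accepting)

start=s0 accept=s4 s0-0->s1 s0-1->s2 s1-0->s3 s1-1->s4 s2-0->s4 s2-1->s3 s3-0->s0 s3-1->s5 s4-0->s5 s4-1->s0 s5-0->s2 s5-1->s1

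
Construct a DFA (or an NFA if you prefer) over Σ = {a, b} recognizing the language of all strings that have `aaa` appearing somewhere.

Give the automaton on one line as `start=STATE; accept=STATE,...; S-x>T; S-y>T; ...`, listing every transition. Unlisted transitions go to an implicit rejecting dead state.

start=s0; accept=s3; s0-a>s1; s0-b>s0; s1-a>s2; s1-b>s0; s2-a>s3; s2-b>s0; s3-a>s3; s3-b>s3

Track how much of `aaa` has been matched so far: state s0 is no progress, s3 is the absorbing accept state reached once `aaa` has occurred. Intermediate states record partial matches; on a mismatch, fall back to the longest reusable overlap.
        a   b  
>  s0   s1  s0 
   s1   s2  s0 
   s2   s3  s0 
 * s3   s3  s3 
(> = start, * = accepting)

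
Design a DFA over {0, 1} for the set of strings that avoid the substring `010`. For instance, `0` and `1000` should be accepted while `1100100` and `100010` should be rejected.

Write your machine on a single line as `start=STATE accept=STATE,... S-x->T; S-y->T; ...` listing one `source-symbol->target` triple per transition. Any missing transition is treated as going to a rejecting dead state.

start=q0; accept=q0,q1,q2; q0-0->q1; q0-1->q0; q1-0->q1; q1-1->q2; q2-0->q3; q2-1->q0; q3-0->q3; q3-1->q3

This is the complement of 'contains `010`'. Use the same substring-matching states — q0 through q3 holding how much of `010` has just been matched — but flip the accepting set: everything except the trap q3 accepts.
4 states suffice.
        0   1  
>* q0   q1  q0 
 * q1   q1  q2 
 * q2   q3  q0 
   q3   q3  q3 
(> = start, * = accepting)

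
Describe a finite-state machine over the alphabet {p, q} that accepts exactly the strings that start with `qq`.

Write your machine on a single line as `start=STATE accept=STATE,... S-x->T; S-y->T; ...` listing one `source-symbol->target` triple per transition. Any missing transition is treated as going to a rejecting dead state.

Check the first 2 symbols one by one: s0 through s1 record how many have matched `qq` so far; any wrong symbol goes to the dead state s3. After all 2 match we enter the accepting sink s2.
        p   q  
>  s0   s3  s1 
   s1   s3  s2 
 * s2   s2  s2 
   s3   s3  s3 
(> = start, * = accepting)

start=s0; accept=s2; s0-p->s3; s0-q->s1; s1-p->s3; s1-q->s2; s2-p->s2; s2-q->s2; s3-p->s3; s3-q->s3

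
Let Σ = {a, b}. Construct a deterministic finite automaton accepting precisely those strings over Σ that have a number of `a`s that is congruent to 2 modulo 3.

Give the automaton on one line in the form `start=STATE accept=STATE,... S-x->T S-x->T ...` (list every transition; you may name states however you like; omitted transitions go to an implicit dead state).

start=q0 accept=q2 q0-a->q1 q0-b->q0 q1-a->q2 q1-b->q1 q2-a->q0 q2-b->q2

The only thing that matters is how many `a`s have appeared, reduced mod 3. Use one state per residue: q0 for 0, …, q2 for 2. Reading `a` moves to the next residue; anything else stays put. q2 is accepting.
A 3-state machine:
        a   b  
>  q0   q1  q0 
   q1   q2  q1 
 * q2   q0  q2 
(> = start, * = accepting)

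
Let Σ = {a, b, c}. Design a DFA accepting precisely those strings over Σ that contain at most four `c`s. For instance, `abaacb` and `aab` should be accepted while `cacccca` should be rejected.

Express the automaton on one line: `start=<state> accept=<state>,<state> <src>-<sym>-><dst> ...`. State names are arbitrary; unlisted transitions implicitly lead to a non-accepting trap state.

Only the number of `c`s matters, and only up to 5. Make a chain S0 → S1 → S2 → S3 → S4 → S5 advanced by each `c` (with S5 absorbing); every other symbol self-loops. The accepting set is {S0, S1, S2, S3, S4}.
        a   b   c  
>* S0   S0  S0  S1 
 * S1   S1  S1  S2 
 * S2   S2  S2  S3 
 * S3   S3  S3  S4 
 * S4   S4  S4  S5 
   S5   S5  S5  S5 
(> = start, * = accepting)

start=S0 accept=S0,S1,S2,S3,S4 S0-a->S0 S0-b->S0 S0-c->S1 S1-a->S1 S1-b->S1 S1-c->S2 S2-a->S2 S2-b->S2 S2-c->S3 S3-a->S3 S3-b->S3 S3-c->S4 S4-a->S4 S4-b->S4 S4-c->S5 S5-a->S5 S5-b->S5 S5-c->S5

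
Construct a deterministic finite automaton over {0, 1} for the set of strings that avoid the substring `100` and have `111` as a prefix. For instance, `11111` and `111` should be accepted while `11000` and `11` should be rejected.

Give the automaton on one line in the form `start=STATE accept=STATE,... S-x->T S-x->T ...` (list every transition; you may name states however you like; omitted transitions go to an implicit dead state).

start=A accept=E,F A-0->B A-1->C B-0->B B-1->B C-0->B C-1->D D-0->B D-1->E E-0->F E-1->E F-0->B F-1->E

Build one automaton per condition and run them in lockstep. The first has 4 states tracking partial matches of the forbidden pattern `100`; the second has 5 states tracking whether the input so far still matches the prefix `111`. A product state is a pair (one from each), accepting exactly when both do. After merging equivalent states the machine shrinks.
6 states suffice.
       0  1 
>  A   B  C 
   B   B  B 
   C   B  D 
   D   B  E 
 * E   F  E 
 * F   B  E 
(> = start, * = accepting)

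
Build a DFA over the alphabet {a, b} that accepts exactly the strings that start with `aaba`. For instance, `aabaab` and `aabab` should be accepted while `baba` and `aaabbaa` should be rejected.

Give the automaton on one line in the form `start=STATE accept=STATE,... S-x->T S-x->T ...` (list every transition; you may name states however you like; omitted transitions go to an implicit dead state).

start=q0 accept=q4 q0-a->q1 q0-b->q5 q1-a->q2 q1-b->q5 q2-a->q5 q2-b->q3 q3-a->q4 q3-b->q5 q4-a->q4 q4-b->q4 q5-a->q5 q5-b->q5

Walk along `aaba` while the input agrees: from q0 take `a` to q1, and so on. Any deviation drops to the rejecting sink q5. Once q4 is reached the prefix is confirmed and every continuation is accepted.
A 6-state machine:
        a   b  
>  q0   q1  q5 
   q1   q2  q5 
   q2   q5  q3 
   q3   q4  q5 
 * q4   q4  q4 
   q5   q5  q5 
(> = start, * = accepting)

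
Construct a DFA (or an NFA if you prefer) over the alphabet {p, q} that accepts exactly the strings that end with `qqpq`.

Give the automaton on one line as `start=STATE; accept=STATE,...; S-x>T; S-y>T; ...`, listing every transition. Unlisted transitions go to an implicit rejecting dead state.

start=S0; accept=S4; S0-p>S0; S0-q>S1; S1-p>S0; S1-q>S2; S2-p>S3; S2-q>S2; S3-p>S0; S3-q>S4; S4-p>S0; S4-q>S2

Remember how much of `qqpq` the current input suffix matches. State S0 means no match yet; S1 means the last symbol is `q`; S2 means the last 2 symbols are `qq`; S3 means the last 3 symbols are `qqp`; S4 means the last 4 symbols are `qqpq`. Only S4 accepts. On a mismatch, fall back to the longest proper suffix that is still a prefix of `qqpq`.
        p   q  
>  S0   S0  S1 
   S1   S0  S2 
   S2   S3  S2 
   S3   S0  S4 
 * S4   S0  S2 
(> = start, * = accepting)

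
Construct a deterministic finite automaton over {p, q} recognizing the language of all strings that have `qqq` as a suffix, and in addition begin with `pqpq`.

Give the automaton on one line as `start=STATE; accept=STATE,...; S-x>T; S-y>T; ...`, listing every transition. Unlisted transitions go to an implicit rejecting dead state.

Run two small machines in parallel and take their product. The first has 4 states tracking how much of the suffix `qqq` has currently been matched; the second has 6 states tracking whether the input so far still matches the prefix `pqpq`. A product state is a pair (one from each), accepting exactly when both do. After merging equivalent states the machine shrinks.
With 9 states:
        p   q  
>  s0   s1  s2 
   s1   s2  s3 
   s2   s2  s2 
   s3   s4  s2 
   s4   s2  s5 
   s5   s6  s7 
   s6   s6  s5 
   s7   s6  s8 
 * s8   s6  s8 
(> = start, * = accepting)

start=s0; accept=s8; s0-p>s1; s0-q>s2; s1-p>s2; s1-q>s3; s2-p>s2; s2-q>s2; s3-p>s4; s3-q>s2; s4-p>s2; s4-q>s5; s5-p>s6; s5-q>s7; s6-p>s6; s6-q>s5; s7-p>s6; s7-q>s8; s8-p>s6; s8-q>s8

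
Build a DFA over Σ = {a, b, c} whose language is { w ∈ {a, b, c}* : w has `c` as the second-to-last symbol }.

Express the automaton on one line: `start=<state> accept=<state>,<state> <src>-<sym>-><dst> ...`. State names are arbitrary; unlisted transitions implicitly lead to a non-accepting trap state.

start=S0 accept=S10,S11,S12 S0-a->S1 S0-b->S2 S0-c->S3 S1-a->S4 S1-b->S5 S1-c->S6 S2-a->S7 S2-b->S8 S2-c->S9 S3-a->S10 S3-b->S11 S3-c->S12 S4-a->S4 S4-b->S5 S4-c->S6 S5-a->S7 S5-b->S8 S5-c->S9 S6-a->S10 S6-b->S11 S6-c->S12 S7-a->S4 S7-b->S5 S7-c->S6 S8-a->S7 S8-b->S8 S8-c->S9 S9-a->S10 S9-b->S11 S9-c->S12 S10-a->S4 S10-b->S5 S10-c->S6 S11-a->S7 S11-b->S8 S11-c->S9 S12-a->S10 S12-b->S11 S12-c->S12

A DFA must remember the last 2 symbols (since which symbol is second-to-last isn't known until the input ends). Use one state per possible window of the last ≤2 symbols; accept from those whose window starts with `c`.
A 13-state machine:
          a    b    c  
>  S0     S1   S2   S3 
   S1     S4   S5   S6 
   S2     S7   S8   S9 
   S3    S10  S11  S12 
   S4     S4   S5   S6 
   S5     S7   S8   S9 
   S6    S10  S11  S12 
   S7     S4   S5   S6 
   S8     S7   S8   S9 
   S9    S10  S11  S12 
 * S10    S4   S5   S6 
 * S11    S7   S8   S9 
 * S12   S10  S11  S12 
(> = start, * = accepting)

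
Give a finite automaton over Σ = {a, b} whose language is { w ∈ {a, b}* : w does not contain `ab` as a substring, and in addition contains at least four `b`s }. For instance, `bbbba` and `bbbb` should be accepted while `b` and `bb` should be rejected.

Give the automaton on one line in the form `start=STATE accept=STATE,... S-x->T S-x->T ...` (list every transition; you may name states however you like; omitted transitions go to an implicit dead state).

start=s0 accept=s5,s6 s0-a->s1 s0-b->s2 s1-a->s1 s1-b->s1 s2-a->s1 s2-b->s3 s3-a->s1 s3-b->s4 s4-a->s1 s4-b->s5 s5-a->s6 s5-b->s5 s6-a->s6 s6-b->s1

Run two small machines in parallel and take their product. One (3 states) tracks partial matches of the forbidden pattern `ab`; the other (6 states) tracks the count of `b`s, saturating at 5. Each combined state is a pair, one component from each; accept when both components accept. Equivalent product states are then merged.
With 7 states:
        a   b  
>  s0   s1  s2 
   s1   s1  s1 
   s2   s1  s3 
   s3   s1  s4 
   s4   s1  s5 
 * s5   s6  s5 
 * s6   s6  s1 
(> = start, * = accepting)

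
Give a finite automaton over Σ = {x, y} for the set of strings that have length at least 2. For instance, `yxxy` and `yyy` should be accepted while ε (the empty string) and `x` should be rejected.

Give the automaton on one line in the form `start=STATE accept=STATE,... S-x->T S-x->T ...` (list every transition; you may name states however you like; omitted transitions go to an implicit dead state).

We only need to distinguish lengths 0, 1, …, 2, and '>2'. Chain A → B → C → D on every symbol, with D looping. Accepting states: {C, D}.
With 4 states:
       x  y 
>  A   B  B 
   B   C  C 
 * C   D  D 
 * D   D  D 
(> = start, * = accepting)

start=A accept=C,D A-x->B A-y->B B-x->C B-y->C C-x->D C-y->D D-x->D D-y->D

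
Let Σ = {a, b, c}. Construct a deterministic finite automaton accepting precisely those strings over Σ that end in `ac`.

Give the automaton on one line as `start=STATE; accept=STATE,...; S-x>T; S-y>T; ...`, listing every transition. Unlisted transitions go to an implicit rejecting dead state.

start=s0; accept=s2; s0-a>s1; s0-b>s0; s0-c>s0; s1-a>s1; s1-b>s0; s1-c>s2; s2-a>s1; s2-b>s0; s2-c>s0

Remember how much of `ac` the current input suffix matches. State s0 means no match yet; s1 means the last symbol is `a`; s2 means the last 2 symbols are `ac`. Only s2 accepts. On a mismatch, fall back to the longest proper suffix that is still a prefix of `ac`.
A 3-state machine:
        a   b   c  
>  s0   s1  s0  s0 
   s1   s1  s0  s2 
 * s2   s1  s0  s0 
(> = start, * = accepting)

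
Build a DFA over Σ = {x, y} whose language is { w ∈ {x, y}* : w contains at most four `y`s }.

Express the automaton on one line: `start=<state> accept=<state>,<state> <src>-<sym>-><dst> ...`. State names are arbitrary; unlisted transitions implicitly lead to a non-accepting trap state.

Only the number of `y`s matters, and only up to 5. Make a chain q0 → q1 → q2 → q3 → q4 → q5 advanced by each `y` (with q5 absorbing); every other symbol self-loops. The accepting set is {q0, q1, q2, q3, q4}.
6 states suffice.
        x   y  
>* q0   q0  q1 
 * q1   q1  q2 
 * q2   q2  q3 
 * q3   q3  q4 
 * q4   q4  q5 
   q5   q5  q5 
(> = start, * = accepting)

start=q0 accept=q0,q1,q2,q3,q4 q0-x->q0 q0-y->q1 q1-x->q1 q1-y->q2 q2-x->q2 q2-y->q3 q3-x->q3 q3-y->q4 q4-x->q4 q4-y->q5 q5-x->q5 q5-y->q5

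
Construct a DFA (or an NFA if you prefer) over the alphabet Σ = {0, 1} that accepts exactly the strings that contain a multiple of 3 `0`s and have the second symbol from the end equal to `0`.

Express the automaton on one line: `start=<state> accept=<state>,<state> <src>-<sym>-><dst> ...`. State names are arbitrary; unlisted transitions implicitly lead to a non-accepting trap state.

start=S0 accept=S3,S5 S0-0->S1 S0-1->S0 S1-0->S2 S1-1->S1 S2-0->S3 S2-1->S4 S3-0->S1 S3-1->S5 S4-0->S6 S4-1->S4 S5-0->S1 S5-1->S0 S6-0->S1 S6-1->S5

Run two small machines in parallel and take their product. The first has 3 states tracking the count of `0`s modulo 3; the second has 7 states tracking the last 2 symbols read. A product state is a pair (one from each), accepting exactly when both do. Minimizing collapses redundant product states.
A 7-state machine:
        0   1  
>  S0   S1  S0 
   S1   S2  S1 
   S2   S3  S4 
 * S3   S1  S5 
   S4   S6  S4 
 * S5   S1  S0 
   S6   S1  S5 
(> = start, * = accepting)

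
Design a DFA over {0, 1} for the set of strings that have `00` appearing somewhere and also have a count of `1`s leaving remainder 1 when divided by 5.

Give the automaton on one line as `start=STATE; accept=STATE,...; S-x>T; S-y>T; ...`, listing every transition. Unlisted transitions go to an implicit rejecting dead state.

start=S0; accept=S6; S0-0>S1; S0-1>S2; S1-0>S3; S1-1>S2; S2-0>S4; S2-1>S5; S3-0>S3; S3-1>S6; S4-0>S6; S4-1>S5; S5-0>S7; S5-1>S8; S6-0>S6; S6-1>S9; S7-0>S9; S7-1>S8; S8-0>S10; S8-1>S11; S9-0>S9; S9-1>S12; S10-0>S12; S10-1>S11; S11-0>S13; S11-1>S0; S12-0>S12; S12-1>S14; S13-0>S14; S13-1>S0; S14-0>S14; S14-1>S3

Handle the two conditions separately and then intersect. The first has 3 states tracking whether and how much of `00` has been seen; the second has 5 states tracking the count of `1`s modulo 5. A product state is a pair (one from each), accepting exactly when both do.
15 states suffice.
          0    1  
>  S0     S1   S2 
   S1     S3   S2 
   S2     S4   S5 
   S3     S3   S6 
   S4     S6   S5 
   S5     S7   S8 
 * S6     S6   S9 
   S7     S9   S8 
   S8    S10  S11 
   S9     S9  S12 
   S10   S12  S11 
   S11   S13   S0 
   S12   S12  S14 
   S13   S14   S0 
   S14   S14   S3 
(> = start, * = accepting)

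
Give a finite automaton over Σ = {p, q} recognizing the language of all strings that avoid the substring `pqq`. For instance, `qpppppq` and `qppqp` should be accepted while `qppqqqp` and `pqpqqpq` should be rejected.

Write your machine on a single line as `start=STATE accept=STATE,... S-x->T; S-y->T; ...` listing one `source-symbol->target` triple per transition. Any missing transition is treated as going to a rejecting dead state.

start=s0; accept=s0,s1,s2; s0-p->s1; s0-q->s0; s1-p->s1; s1-q->s2; s2-p->s1; s2-q->s3; s3-p->s3; s3-q->s3

This is the complement of 'contains `pqq`'. Use the same substring-matching states — s0 through s3 holding how much of `pqq` has just been matched — but flip the accepting set: everything except the trap s3 accepts.
A 4-state machine:
        p   q  
>* s0   s1  s0 
 * s1   s1  s2 
 * s2   s1  s3 
   s3   s3  s3 
(> = start, * = accepting)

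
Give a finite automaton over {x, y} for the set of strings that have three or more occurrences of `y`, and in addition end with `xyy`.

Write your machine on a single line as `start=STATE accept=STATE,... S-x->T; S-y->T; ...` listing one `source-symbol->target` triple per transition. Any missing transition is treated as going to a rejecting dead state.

start=q0; accept=q4; q0-x->q0; q0-y->q1; q1-x->q2; q1-y->q1; q2-x->q2; q2-y->q3; q3-x->q2; q3-y->q4; q4-x->q2; q4-y->q1

Run two small machines in parallel and take their product. One (5 states) tracks the count of `y`s, saturating at 4; the other (4 states) tracks how much of the suffix `xyy` has currently been matched. Each combined state is a pair, one component from each; accept when both components accept. Equivalent product states are then merged.
With 5 states:
        x   y  
>  q0   q0  q1 
   q1   q2  q1 
   q2   q2  q3 
   q3   q2  q4 
 * q4   q2  q1 
(> = start, * = accepting)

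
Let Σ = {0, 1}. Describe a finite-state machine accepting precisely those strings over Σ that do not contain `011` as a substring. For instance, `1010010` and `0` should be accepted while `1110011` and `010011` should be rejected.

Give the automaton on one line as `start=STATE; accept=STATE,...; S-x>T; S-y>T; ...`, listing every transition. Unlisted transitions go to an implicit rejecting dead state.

This is the complement of 'contains `011`'. Use the same substring-matching states — A through D holding how much of `011` has just been matched — but flip the accepting set: everything except the trap D accepts.
A 4-state machine:
       0  1 
>* A   B  A 
 * B   B  C 
 * C   B  D 
   D   D  D 
(> = start, * = accepting)

start=A; accept=A,B,C; A-0>B; A-1>A; B-0>B; B-1>C; C-0>B; C-1>D; D-0>D; D-1>D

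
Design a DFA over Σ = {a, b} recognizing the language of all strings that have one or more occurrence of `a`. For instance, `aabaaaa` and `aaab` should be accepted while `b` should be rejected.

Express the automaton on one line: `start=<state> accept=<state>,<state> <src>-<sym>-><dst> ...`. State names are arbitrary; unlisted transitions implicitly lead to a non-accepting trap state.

Count `a`s, saturating at 2: state S0 means no `a` yet, S1 means one `a` seen, S2 means more than one. Each `a` increments (capped at S2); other symbols loop. Accept from {S1, S2}.
A 3-state machine:
        a   b  
>  S0   S1  S0 
 * S1   S2  S1 
 * S2   S2  S2 
(> = start, * = accepting)

start=S0 accept=S1,S2 S0-a->S1 S0-b->S0 S1-a->S2 S1-b->S1 S2-a->S2 S2-b->S2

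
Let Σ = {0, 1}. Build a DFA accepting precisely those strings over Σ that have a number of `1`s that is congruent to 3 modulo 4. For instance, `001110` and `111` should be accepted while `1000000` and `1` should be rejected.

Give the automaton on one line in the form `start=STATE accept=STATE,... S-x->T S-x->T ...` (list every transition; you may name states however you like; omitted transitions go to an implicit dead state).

start=q0 accept=q3 q0-0->q0 q0-1->q1 q1-0->q1 q1-1->q2 q2-0->q2 q2-1->q3 q3-0->q3 q3-1->q0

Keep the running count of `1`s modulo 4: each `1` advances along the cycle q0 → q1 → q2 → q3 → q0 while other symbols loop. Accept at q3.
With 4 states:
        0   1  
>  q0   q0  q1 
   q1   q1  q2 
   q2   q2  q3 
 * q3   q3  q0 
(> = start, * = accepting)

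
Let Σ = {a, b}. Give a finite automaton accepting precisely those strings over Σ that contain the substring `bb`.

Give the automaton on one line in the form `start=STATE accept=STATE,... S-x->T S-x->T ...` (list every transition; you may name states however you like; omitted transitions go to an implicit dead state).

Track how much of `bb` has been matched so far: state q0 is no progress, q2 is the absorbing accept state reached once `bb` has occurred. Intermediate states record partial matches; on a mismatch, fall back to the longest reusable overlap.
3 states suffice.
        a   b  
>  q0   q0  q1 
   q1   q0  q2 
 * q2   q2  q2 
(> = start, * = accepting)

start=q0 accept=q2 q0-a->q0 q0-b->q1 q1-a->q0 q1-b->q2 q2-a->q2 q2-b->q2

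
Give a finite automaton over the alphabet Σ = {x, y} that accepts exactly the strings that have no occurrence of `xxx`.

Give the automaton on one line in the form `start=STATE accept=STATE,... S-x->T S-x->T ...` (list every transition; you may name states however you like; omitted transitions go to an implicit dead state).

start=S0 accept=S0,S1,S2 S0-x->S1 S0-y->S0 S1-x->S2 S1-y->S0 S2-x->S3 S2-y->S0 S3-x->S3 S3-y->S3

This is the complement of 'contains `xxx`'. Use the same substring-matching states — S0 through S3 holding how much of `xxx` has just been matched — but flip the accepting set: everything except the trap S3 accepts.
4 states suffice.
        x   y  
>* S0   S1  S0 
 * S1   S2  S0 
 * S2   S3  S0 
   S3   S3  S3 
(> = start, * = accepting)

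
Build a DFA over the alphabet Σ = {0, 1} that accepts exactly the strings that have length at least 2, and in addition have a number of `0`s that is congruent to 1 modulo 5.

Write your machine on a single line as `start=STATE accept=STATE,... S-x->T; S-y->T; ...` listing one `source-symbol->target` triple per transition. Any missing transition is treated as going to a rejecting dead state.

start=A; accept=E; A-0->B; A-1->C; B-0->D; B-1->E; C-0->E; C-1->C; D-0->F; D-1->D; E-0->D; E-1->E; F-0->G; F-1->F; G-0->C; G-1->G

Build one automaton per condition and run them in lockstep. The first has 4 states tracking the input length, saturating at 3; the second has 5 states tracking the count of `0`s modulo 5. A product state is a pair (one from each), accepting exactly when both do. Minimizing collapses redundant product states.
A 7-state machine:
       0  1 
>  A   B  C 
   B   D  E 
   C   E  C 
   D   F  D 
 * E   D  E 
   F   G  F 
   G   C  G 
(> = start, * = accepting)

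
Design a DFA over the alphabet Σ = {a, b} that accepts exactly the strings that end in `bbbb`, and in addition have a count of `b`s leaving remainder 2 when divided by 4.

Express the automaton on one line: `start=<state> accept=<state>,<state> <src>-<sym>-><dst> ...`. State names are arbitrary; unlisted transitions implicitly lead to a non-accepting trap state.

Run two small machines in parallel and take their product. The first has 5 states tracking how much of the suffix `bbbb` has currently been matched; the second has 4 states tracking the count of `b`s modulo 4. A product state is a pair (one from each), accepting exactly when both do. Equivalent product states are then merged.
8 states suffice.
        a   b  
>  q0   q0  q1 
   q1   q1  q2 
   q2   q2  q3 
   q3   q4  q5 
   q4   q4  q0 
   q5   q0  q6 
   q6   q1  q7 
 * q7   q2  q3 
(> = start, * = accepting)

start=q0 accept=q7 q0-a->q0 q0-b->q1 q1-a->q1 q1-b->q2 q2-a->q2 q2-b->q3 q3-a->q4 q3-b->q5 q4-a->q4 q4-b->q0 q5-a->q0 q5-b->q6 q6-a->q1 q6-b->q7 q7-a->q2 q7-b->q3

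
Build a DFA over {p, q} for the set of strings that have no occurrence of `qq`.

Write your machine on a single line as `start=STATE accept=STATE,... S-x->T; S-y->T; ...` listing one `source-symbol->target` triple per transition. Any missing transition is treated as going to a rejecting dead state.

Track partial matches of the forbidden pattern `qq`. State C is a dead state reached once `qq` has occurred; every other state accepts. A means no part of `qq` is currently matched.
With 3 states:
       p  q 
>* A   A  B 
 * B   A  C 
   C   C  C 
(> = start, * = accepting)

start=A; accept=A,B; A-p->A; A-q->B; B-p->A; B-q->C; C-p->C; C-q->C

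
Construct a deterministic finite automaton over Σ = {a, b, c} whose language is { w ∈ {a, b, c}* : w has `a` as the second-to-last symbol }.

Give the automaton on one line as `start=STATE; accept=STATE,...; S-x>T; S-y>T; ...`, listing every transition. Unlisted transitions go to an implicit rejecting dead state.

start=q0; accept=q4,q5,q6; q0-a>q1; q0-b>q2; q0-c>q3; q1-a>q4; q1-b>q5; q1-c>q6; q2-a>q7; q2-b>q8; q2-c>q9; q3-a>q10; q3-b>q11; q3-c>q12; q4-a>q4; q4-b>q5; q4-c>q6; q5-a>q7; q5-b>q8; q5-c>q9; q6-a>q10; q6-b>q11; q6-c>q12; q7-a>q4; q7-b>q5; q7-c>q6; q8-a>q7; q8-b>q8; q8-c>q9; q9-a>q10; q9-b>q11; q9-c>q12; q10-a>q4; q10-b>q5; q10-c>q6; q11-a>q7; q11-b>q8; q11-c>q9; q12-a>q10; q12-b>q11; q12-c>q12

Because acceptance depends on a position counted from the end, the machine has to buffer the most recent 2 symbols. Make each state the string of the last up-to-2 symbols read; on input `x` shift the window left and append `x`. Accept when the buffered window has length 2 and begins with `a`.
A 13-state machine:
          a    b    c  
>  q0     q1   q2   q3 
   q1     q4   q5   q6 
   q2     q7   q8   q9 
   q3    q10  q11  q12 
 * q4     q4   q5   q6 
 * q5     q7   q8   q9 
 * q6    q10  q11  q12 
   q7     q4   q5   q6 
   q8     q7   q8   q9 
   q9    q10  q11  q12 
   q10    q4   q5   q6 
   q11    q7   q8   q9 
   q12   q10  q11  q12 
(> = start, * = accepting)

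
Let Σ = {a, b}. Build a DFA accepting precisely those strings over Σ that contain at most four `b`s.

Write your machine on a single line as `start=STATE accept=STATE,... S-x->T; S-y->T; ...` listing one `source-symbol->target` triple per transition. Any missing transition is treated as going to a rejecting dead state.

Count `b`s, saturating at 5: states S0 through S4 mean 0 through 4 `b`s seen; S5 means more than 4. Each `b` increments (capped at S5); other symbols loop. Accept from {S0, S1, S2, S3, S4}.
A 6-state machine:
        a   b  
>* S0   S0  S1 
 * S1   S1  S2 
 * S2   S2  S3 
 * S3   S3  S4 
 * S4   S4  S5 
   S5   S5  S5 
(> = start, * = accepting)

start=S0; accept=S0,S1,S2,S3,S4; S0-a->S0; S0-b->S1; S1-a->S1; S1-b->S2; S2-a->S2; S2-b->S3; S3-a->S3; S3-b->S4; S4-a->S4; S4-b->S5; S5-a->S5; S5-b->S5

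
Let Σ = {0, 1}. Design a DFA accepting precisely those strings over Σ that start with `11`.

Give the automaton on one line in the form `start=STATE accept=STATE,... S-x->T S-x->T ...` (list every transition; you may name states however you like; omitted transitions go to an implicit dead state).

start=s0 accept=s2 s0-0->s3 s0-1->s1 s1-0->s3 s1-1->s2 s2-0->s2 s2-1->s2 s3-0->s3 s3-1->s3

Check the first 2 symbols one by one: s0 through s1 record how many have matched `11` so far; any wrong symbol goes to the dead state s3. After all 2 match we enter the accepting sink s2.
4 states suffice.
        0   1  
>  s0   s3  s1 
   s1   s3  s2 
 * s2   s2  s2 
   s3   s3  s3 
(> = start, * = accepting)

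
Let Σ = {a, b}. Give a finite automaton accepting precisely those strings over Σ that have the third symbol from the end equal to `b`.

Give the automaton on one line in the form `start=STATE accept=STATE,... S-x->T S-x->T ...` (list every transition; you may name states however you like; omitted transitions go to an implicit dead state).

Because acceptance depends on a position counted from the end, the machine has to buffer the most recent 3 symbols. Make each state the string of the last up-to-3 symbols read; on input `x` shift the window left and append `x`. Accept when the buffered window has length 3 and begins with `b`.
15 states suffice.
          a    b  
>  q0     q1   q2 
   q1     q3   q4 
   q2     q5   q6 
   q3     q7   q8 
   q4     q9  q10 
   q5    q11  q12 
   q6    q13  q14 
   q7     q7   q8 
   q8     q9  q10 
   q9    q11  q12 
   q10   q13  q14 
 * q11    q7   q8 
 * q12    q9  q10 
 * q13   q11  q12 
 * q14   q13  q14 
(> = start, * = accepting)

start=q0 accept=q11,q12,q13,q14 q0-a->q1 q0-b->q2 q1-a->q3 q1-b->q4 q2-a->q5 q2-b->q6 q3-a->q7 q3-b->q8 q4-a->q9 q4-b->q10 q5-a->q11 q5-b->q12 q6-a->q13 q6-b->q14 q7-a->q7 q7-b->q8 q8-a->q9 q8-b->q10 q9-a->q11 q9-b->q12 q10-a->q13 q10-b->q14 q11-a->q7 q11-b->q8 q12-a->q9 q12-b->q10 q13-a->q11 q13-b->q12 q14-a->q13 q14-b->q14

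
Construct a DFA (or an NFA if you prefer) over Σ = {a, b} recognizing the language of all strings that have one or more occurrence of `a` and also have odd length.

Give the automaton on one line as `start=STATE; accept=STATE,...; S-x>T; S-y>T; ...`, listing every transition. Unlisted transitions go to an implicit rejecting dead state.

Build one automaton per condition and run them in lockstep. One (3 states) tracks the count of `a`s, saturating at 2; the other (2 states) tracks the input length modulo 2. Each combined state is a pair, one component from each; accept when both components accept. Equivalent product states are then merged.
A 4-state machine:
        a   b  
>  s0   s1  s2 
 * s1   s3  s3 
   s2   s3  s0 
   s3   s1  s1 
(> = start, * = accepting)

start=s0; accept=s1; s0-a>s1; s0-b>s2; s1-a>s3; s1-b>s3; s2-a>s3; s2-b>s0; s3-a>s1; s3-b>s1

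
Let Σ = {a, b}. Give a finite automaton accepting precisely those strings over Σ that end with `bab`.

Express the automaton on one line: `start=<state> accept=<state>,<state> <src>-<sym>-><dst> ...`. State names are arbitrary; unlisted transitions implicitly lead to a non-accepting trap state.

start=S0 accept=S3 S0-a->S0 S0-b->S1 S1-a->S2 S1-b->S1 S2-a->S0 S2-b->S3 S3-a->S2 S3-b->S1

Let each state record the length of the longest suffix of the input read so far that is also a prefix of `bab`. S1 means the last symbol is `b`; S2 means the last 2 symbols are `ba`; S3 means the last 3 symbols are `bab`. Accept only at S3, where the string currently ends in `bab`.
A 4-state machine:
        a   b  
>  S0   S0  S1 
   S1   S2  S1 
   S2   S0  S3 
 * S3   S2  S1 
(> = start, * = accepting)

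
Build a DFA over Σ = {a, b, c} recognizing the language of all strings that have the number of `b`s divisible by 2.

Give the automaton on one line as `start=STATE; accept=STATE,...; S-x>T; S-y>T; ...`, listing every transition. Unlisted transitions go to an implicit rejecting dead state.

Keep the running count of `b`s modulo 2: each `b` advances along the cycle q0 → q1 → q0 while other symbols loop. Accept at q0.
A 2-state machine:
        a   b   c  
>* q0   q0  q1  q0 
   q1   q1  q0  q1 
(> = start, * = accepting)

start=q0; accept=q0; q0-a>q0; q0-b>q1; q0-c>q0; q1-a>q1; q1-b>q0; q1-c>q1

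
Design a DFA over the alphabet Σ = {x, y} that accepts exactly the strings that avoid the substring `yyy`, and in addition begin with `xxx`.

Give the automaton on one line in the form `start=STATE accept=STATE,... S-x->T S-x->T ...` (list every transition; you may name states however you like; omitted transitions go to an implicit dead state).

Handle the two conditions separately and then intersect. One (4 states) tracks partial matches of the forbidden pattern `yyy`; the other (5 states) tracks whether the input so far still matches the prefix `xxx`. Each combined state is a pair, one component from each; accept when both components accept. Equivalent product states are then merged.
7 states suffice.
        x   y  
>  q0   q1  q2 
   q1   q3  q2 
   q2   q2  q2 
   q3   q4  q2 
 * q4   q4  q5 
 * q5   q4  q6 
 * q6   q4  q2 
(> = start, * = accepting)

start=q0 accept=q4,q5,q6 q0-x->q1 q0-y->q2 q1-x->q3 q1-y->q2 q2-x->q2 q2-y->q2 q3-x->q4 q3-y->q2 q4-x->q4 q4-y->q5 q5-x->q4 q5-y->q6 q6-x->q4 q6-y->q2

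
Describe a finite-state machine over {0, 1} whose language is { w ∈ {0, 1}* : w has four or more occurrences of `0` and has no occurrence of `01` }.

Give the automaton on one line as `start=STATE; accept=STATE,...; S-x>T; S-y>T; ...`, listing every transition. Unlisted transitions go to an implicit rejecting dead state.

start=s0; accept=s5; s0-0>s1; s0-1>s0; s1-0>s2; s1-1>s3; s2-0>s4; s2-1>s3; s3-0>s3; s3-1>s3; s4-0>s5; s4-1>s3; s5-0>s5; s5-1>s3

Run two small machines in parallel and take their product. The first has 6 states tracking the count of `0`s, saturating at 5; the second has 3 states tracking partial matches of the forbidden pattern `01`. A product state is a pair (one from each), accepting exactly when both do. After merging equivalent states the machine shrinks.
A 6-state machine:
        0   1  
>  s0   s1  s0 
   s1   s2  s3 
   s2   s4  s3 
   s3   s3  s3 
   s4   s5  s3 
 * s5   s5  s3 
(> = start, * = accepting)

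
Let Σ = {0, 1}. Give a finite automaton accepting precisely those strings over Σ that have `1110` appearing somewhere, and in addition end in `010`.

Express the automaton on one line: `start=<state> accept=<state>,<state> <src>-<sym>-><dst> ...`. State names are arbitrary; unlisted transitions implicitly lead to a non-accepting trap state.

Handle the two conditions separately and then intersect. The first has 5 states tracking whether and how much of `1110` has been seen; the second has 4 states tracking how much of the suffix `010` has currently been matched. A product state is a pair (one from each), accepting exactly when both do. Equivalent product states are then merged.
With 7 states:
        0   1  
>  S0   S0  S1 
   S1   S0  S2 
   S2   S0  S3 
   S3   S4  S3 
   S4   S4  S5 
   S5   S6  S3 
 * S6   S4  S5 
(> = start, * = accepting)

start=S0 accept=S6 S0-0->S0 S0-1->S1 S1-0->S0 S1-1->S2 S2-0->S0 S2-1->S3 S3-0->S4 S3-1->S3 S4-0->S4 S4-1->S5 S5-0->S6 S5-1->S3 S6-0->S4 S6-1->S5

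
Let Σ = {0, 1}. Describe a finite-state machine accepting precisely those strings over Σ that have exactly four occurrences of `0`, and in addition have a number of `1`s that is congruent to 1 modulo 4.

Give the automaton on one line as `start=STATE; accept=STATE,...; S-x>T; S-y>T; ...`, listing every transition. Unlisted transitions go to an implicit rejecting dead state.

start=q0; accept=q15; q0-0>q1; q0-1>q2; q1-0>q3; q1-1>q4; q2-0>q4; q2-1>q5; q3-0>q6; q3-1>q7; q4-0>q7; q4-1>q8; q5-0>q8; q5-1>q9; q6-0>q10; q6-1>q11; q7-0>q11; q7-1>q12; q8-0>q12; q8-1>q13; q9-0>q13; q9-1>q0; q10-0>q14; q10-1>q15; q11-0>q15; q11-1>q16; q12-0>q16; q12-1>q17; q13-0>q17; q13-1>q1; q14-0>q14; q14-1>q14; q15-0>q14; q15-1>q18; q16-0>q18; q16-1>q19; q17-0>q19; q17-1>q3; q18-0>q14; q18-1>q20; q19-0>q20; q19-1>q6; q20-0>q14; q20-1>q10

Handle the two conditions separately and then intersect. One (6 states) tracks the count of `0`s, saturating at 5; the other (4 states) tracks the count of `1`s modulo 4. Each combined state is a pair, one component from each; accept when both components accept. Equivalent product states are then merged.
A 21-state machine:
          0    1  
>  q0     q1   q2 
   q1     q3   q4 
   q2     q4   q5 
   q3     q6   q7 
   q4     q7   q8 
   q5     q8   q9 
   q6    q10  q11 
   q7    q11  q12 
   q8    q12  q13 
   q9    q13   q0 
   q10   q14  q15 
   q11   q15  q16 
   q12   q16  q17 
   q13   q17   q1 
   q14   q14  q14 
 * q15   q14  q18 
   q16   q18  q19 
   q17   q19   q3 
   q18   q14  q20 
   q19   q20   q6 
   q20   q14  q10 
(> = start, * = accepting)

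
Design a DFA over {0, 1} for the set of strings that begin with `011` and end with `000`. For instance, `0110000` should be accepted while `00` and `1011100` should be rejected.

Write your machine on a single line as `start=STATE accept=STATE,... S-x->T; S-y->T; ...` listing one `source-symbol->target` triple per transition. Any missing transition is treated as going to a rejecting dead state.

Build one automaton per condition and run them in lockstep. One (5 states) tracks whether the input so far still matches the prefix `011`; the other (4 states) tracks how much of the suffix `000` has currently been matched. Each combined state is a pair, one component from each; accept when both components accept. After merging equivalent states the machine shrinks.
        0   1  
>  q0   q1  q2 
   q1   q2  q3 
   q2   q2  q2 
   q3   q2  q4 
   q4   q5  q4 
   q5   q6  q4 
   q6   q7  q4 
 * q7   q7  q4 
(> = start, * = accepting)

start=q0; accept=q7; q0-0->q1; q0-1->q2; q1-0->q2; q1-1->q3; q2-0->q2; q2-1->q2; q3-0->q2; q3-1->q4; q4-0->q5; q4-1->q4; q5-0->q6; q5-1->q4; q6-0->q7; q6-1->q4; q7-0->q7; q7-1->q4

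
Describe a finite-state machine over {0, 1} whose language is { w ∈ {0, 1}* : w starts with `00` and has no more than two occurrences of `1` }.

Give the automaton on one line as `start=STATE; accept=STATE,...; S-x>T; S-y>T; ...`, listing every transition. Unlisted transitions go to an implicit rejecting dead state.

start=q0; accept=q3,q4,q5; q0-0>q1; q0-1>q2; q1-0>q3; q1-1>q2; q2-0>q2; q2-1>q2; q3-0>q3; q3-1>q4; q4-0>q4; q4-1>q5; q5-0>q5; q5-1>q2

Build one automaton per condition and run them in lockstep. The first has 4 states tracking whether the input so far still matches the prefix `00`; the second has 4 states tracking the count of `1`s, saturating at 3. A product state is a pair (one from each), accepting exactly when both do. Minimizing collapses redundant product states.
6 states suffice.
        0   1  
>  q0   q1  q2 
   q1   q3  q2 
   q2   q2  q2 
 * q3   q3  q4 
 * q4   q4  q5 
 * q5   q5  q2 
(> = start, * = accepting)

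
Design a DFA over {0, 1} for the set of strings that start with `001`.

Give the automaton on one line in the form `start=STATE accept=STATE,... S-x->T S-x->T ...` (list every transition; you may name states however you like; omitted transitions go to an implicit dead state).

start=A accept=D A-0->B A-1->E B-0->C B-1->E C-0->E C-1->D D-0->D D-1->D E-0->E E-1->E

Walk along `001` while the input agrees: from A take `0` to B, and so on. Any deviation drops to the rejecting sink E. Once D is reached the prefix is confirmed and every continuation is accepted.
5 states suffice.
       0  1 
>  A   B  E 
   B   C  E 
   C   E  D 
 * D   D  D 
   E   E  E 
(> = start, * = accepting)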